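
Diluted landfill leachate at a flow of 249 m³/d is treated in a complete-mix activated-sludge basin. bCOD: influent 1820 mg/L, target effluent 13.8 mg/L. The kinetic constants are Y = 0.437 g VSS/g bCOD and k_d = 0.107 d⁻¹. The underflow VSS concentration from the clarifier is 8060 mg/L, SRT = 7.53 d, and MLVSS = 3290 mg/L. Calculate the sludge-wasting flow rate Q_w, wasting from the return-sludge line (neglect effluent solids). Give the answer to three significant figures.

Q_w ≈ 13.5 m³/d

Steady-state biomass mass balance: V·X·(1 + k_d·θ_c) = Y·Q·(S₀ − S)·θ_c, so V = 0.437 × 249 × (1820 − 13.8) × 7.53 / [3290 × (1 + 0.107 × 7.53)] = 1.48×10^6 / 5941 = 249.1 m³.
θ_c = V·X/(Q_w·X_r) when wasting from the recycle, so Q_w = V·X/(θ_c·X_r) = 249.1 × 3290 / (7.53 × 8060) = 13.50 m³/d.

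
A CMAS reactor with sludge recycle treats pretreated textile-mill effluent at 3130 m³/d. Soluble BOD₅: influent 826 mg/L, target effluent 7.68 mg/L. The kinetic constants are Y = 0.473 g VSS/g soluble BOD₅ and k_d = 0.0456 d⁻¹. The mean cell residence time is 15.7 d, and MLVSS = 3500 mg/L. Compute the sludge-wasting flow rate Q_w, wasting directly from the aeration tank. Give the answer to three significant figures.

Q_w ≈ 202 m³/d

Steady-state biomass mass balance: V·X·(1 + k_d·θ_c) = Y·Q·(S₀ − S)·θ_c, so V = 0.473 × 3130 × (826 − 7.68) × 15.7 / [3500 × (1 + 0.0456 × 15.7)] = 1.9×10^7 / 6006 = 3167 m³.
Wasting from the aeration tank: Q_w = V / θ_c = 3167 / 15.7 = 201.7 m³/d.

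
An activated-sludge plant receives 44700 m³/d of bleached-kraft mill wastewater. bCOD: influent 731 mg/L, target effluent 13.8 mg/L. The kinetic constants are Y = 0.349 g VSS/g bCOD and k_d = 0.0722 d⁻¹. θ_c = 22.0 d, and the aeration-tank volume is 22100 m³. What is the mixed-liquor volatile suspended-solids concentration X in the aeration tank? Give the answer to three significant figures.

From V·X·(1 + k_d·θ_c) = Y·Q·(S₀ − S)·θ_c: X = 0.349 × 44700 × (731 − 13.8) × 22.0 / [22100 × (1 + 0.0722 × 22.0)] = 4303 mg/L.

X ≈ 4300 mg/L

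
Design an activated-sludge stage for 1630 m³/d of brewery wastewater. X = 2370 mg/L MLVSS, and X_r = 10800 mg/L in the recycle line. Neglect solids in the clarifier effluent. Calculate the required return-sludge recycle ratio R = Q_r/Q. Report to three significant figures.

Mass balance around the secondary clarifier (neglecting effluent solids): R = X / (X_r − X) = 2370 / (10800 − 2370) = 0.2811.

R ≈ 0.281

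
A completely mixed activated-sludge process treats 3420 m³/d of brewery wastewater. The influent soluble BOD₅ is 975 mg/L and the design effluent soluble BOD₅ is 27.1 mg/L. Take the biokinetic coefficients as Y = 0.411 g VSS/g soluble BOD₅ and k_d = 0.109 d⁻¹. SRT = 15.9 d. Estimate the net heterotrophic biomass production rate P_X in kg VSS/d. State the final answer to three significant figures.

P_X ≈ 488 kg VSS/d

Y_obs = Y / (1 + k_d θ_c) = 0.411 / (1 + 0.109 × 15.9) = 0.411 / 2.733 = 0.1504.
Substrate removed = Q·(S₀ − S) = 3420 m³/d × (975 − 27.1) g/m³ = 3.24×10^6 g/d = 3242 kg/d.
Net biomass production P_X = Y_obs × Q·(S₀ − S) = 0.1504 × 3242 = 487.5 kg VSS/d.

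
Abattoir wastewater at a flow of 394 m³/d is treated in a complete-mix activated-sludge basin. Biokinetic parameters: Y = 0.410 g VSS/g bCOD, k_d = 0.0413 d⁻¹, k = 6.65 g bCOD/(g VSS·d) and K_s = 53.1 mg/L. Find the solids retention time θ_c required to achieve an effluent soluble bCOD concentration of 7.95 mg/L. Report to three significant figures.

θ_c ≈ 3.19 d

At the target effluent, Y k S/(K_s+S) = 0.410×6.65×7.95/61.05 = 0.3550 d⁻¹.
1/θ_c = 0.3550 − 0.0413 = 0.3137 d⁻¹, so θ_c = 3.187 d.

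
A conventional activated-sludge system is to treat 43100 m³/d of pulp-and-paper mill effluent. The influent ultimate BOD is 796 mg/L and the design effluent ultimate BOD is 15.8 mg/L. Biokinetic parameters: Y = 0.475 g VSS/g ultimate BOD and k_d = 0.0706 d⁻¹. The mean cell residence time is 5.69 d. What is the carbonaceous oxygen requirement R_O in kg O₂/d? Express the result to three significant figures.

R_O ≈ 17400 kg O₂/d

Y_obs = Y / (1 + k_d θ_c) = 0.475 / (1 + 0.0706 × 5.69) = 0.475 / 1.402 = 0.3389.
ΔS = 796 − 15.8 = 780.2 mg/L, so the substrate removal rate is 43100 × 780.2/1000 = 33627 kg ultimate BOD/d.
P_X = Y_obs·Q·(S₀ − S) = 0.3389 × 33627 = 11395 kg VSS/d.
Carbonaceous O₂ demand = substrate oxidised − cell-mass equivalent = 33627 − 1.42 × 11395 = 17446 kg O₂/d.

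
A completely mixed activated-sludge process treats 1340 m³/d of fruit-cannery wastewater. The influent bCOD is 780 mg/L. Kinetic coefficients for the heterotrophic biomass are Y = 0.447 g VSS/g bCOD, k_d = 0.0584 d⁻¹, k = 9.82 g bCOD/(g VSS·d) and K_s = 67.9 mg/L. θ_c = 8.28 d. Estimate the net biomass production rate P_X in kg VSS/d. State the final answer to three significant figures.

P_X ≈ 314 kg VSS/d

From the Monod/SRT balance for a CMAS, S = K_s·(1+k_d θ_c)/[θ_c·(Y k − k_d) − 1] = 67.9 × (1 + 0.0584 × 8.28) / [8.28 × (0.447 × 9.82 − 0.0584) − 1] = 100.7 / 34.86 = 2.889 mg/L.
Correct the yield for decay: Y_obs = Y/(1 + k_d θ_c) = 0.447 / (1 + 0.0584 × 8.28) = 0.447 / 1.484 = 0.3013.
Substrate removed = Q·(S₀ − S) = 1340 m³/d × (780 − 2.89) g/m³ = 1.04×10^6 g/d = 1041 kg/d.
So the net sludge growth is P_X = 0.3013 × 1041 = 313.8 kg VSS/d.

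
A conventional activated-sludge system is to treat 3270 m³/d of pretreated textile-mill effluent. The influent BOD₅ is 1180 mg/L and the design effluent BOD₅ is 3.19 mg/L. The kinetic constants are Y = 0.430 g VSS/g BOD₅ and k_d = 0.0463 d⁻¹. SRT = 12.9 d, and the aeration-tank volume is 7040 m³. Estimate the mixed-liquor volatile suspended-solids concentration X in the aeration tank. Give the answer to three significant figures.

X ≈ 1900 mg/L

From V·X·(1 + k_d·θ_c) = Y·Q·(S₀ − S)·θ_c: X = 0.430 × 3270 × (1180 − 3.19) × 12.9 / [7040 × (1 + 0.0463 × 12.9)] = 1898 mg/L.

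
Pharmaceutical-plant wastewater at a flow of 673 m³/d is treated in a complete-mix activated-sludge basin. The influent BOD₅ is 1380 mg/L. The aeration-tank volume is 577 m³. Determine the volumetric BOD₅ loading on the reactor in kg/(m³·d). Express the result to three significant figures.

L_v ≈ 1.61 kg BOD₅/(m³·d)

Volumetric loading L_v = Q·S₀ / V = 673 × 1380 g/m³ / 577.0 m³ = 1610 g/(m³·d) = 1.610 kg BOD₅/(m³·d).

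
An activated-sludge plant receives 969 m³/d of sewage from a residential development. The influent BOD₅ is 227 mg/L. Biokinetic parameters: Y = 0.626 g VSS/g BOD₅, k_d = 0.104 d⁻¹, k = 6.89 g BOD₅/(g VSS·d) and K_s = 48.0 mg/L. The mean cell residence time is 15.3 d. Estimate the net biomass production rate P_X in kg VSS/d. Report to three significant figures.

For a completely mixed reactor with recycle the Lawrence–McCarty relation gives S = K_s·(1 + k_d·θ_c) / [θ_c·(Y·k − k_d) − 1] = 48.0 × (1 + 0.104 × 15.3) / [15.3 × (0.626 × 6.89 − 0.104) − 1] = 124.4 / 63.40 = 1.962 mg/L.
The observed yield is Y_obs = Y/(1 + k_d·θ_c) = 0.626 / (1 + 0.104 × 15.3) = 0.626 / 2.591 = 0.2416 g VSS per g BOD₅ removed.
Mass of BOD₅ removed per day: Q(S₀ − S) = 969 × 225.0 g/m³ = 218.1 kg/d.
So the net sludge growth is P_X = 0.2416 × 218.1 = 52.68 kg VSS/d.

P_X ≈ 52.7 kg VSS/d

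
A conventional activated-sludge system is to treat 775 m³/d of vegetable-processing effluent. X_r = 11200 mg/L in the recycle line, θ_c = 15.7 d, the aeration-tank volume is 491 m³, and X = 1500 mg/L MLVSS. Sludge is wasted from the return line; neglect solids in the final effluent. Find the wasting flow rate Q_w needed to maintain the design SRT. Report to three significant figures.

Q_w ≈ 4.19 m³/d

Q_w = (V·X)/(θ_c X_r) = 491.0 × 1500 / (15.7 × 11200) = 4.188 m³/d.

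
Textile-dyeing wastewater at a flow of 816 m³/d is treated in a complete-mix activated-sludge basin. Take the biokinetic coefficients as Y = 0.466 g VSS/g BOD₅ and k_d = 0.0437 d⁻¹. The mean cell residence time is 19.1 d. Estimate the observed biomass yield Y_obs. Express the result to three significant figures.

Y_obs ≈ 0.254 g VSS/g BOD₅

The observed yield is Y_obs = Y/(1 + k_d·θ_c) = 0.466 / (1 + 0.0437 × 19.1) = 0.466 / 1.835 = 0.2540 g VSS per g BOD₅ removed.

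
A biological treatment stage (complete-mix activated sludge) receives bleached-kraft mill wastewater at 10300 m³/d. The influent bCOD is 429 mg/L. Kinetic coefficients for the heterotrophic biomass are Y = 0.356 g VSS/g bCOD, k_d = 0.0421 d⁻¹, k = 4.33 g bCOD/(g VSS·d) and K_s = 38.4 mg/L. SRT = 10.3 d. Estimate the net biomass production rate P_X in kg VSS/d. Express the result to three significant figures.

From the Monod/SRT balance for a CMAS, S = K_s·(1+k_d θ_c)/[θ_c·(Y k − k_d) − 1] = 38.4 × (1 + 0.0421 × 10.3) / [10.3 × (0.356 × 4.33 − 0.0421) − 1] = 55.05 / 14.44 = 3.811 mg/L.
Correct the yield for decay: Y_obs = Y/(1 + k_d θ_c) = 0.356 / (1 + 0.0421 × 10.3) = 0.356 / 1.434 = 0.2483.
Mass of bCOD removed per day: Q(S₀ − S) = 10300 × 425.2 g/m³ = 4379 kg/d.
P_X = Y_obs · Q(S₀ − S) = 0.2483 × 4379 = 1088 kg VSS/d.

P_X ≈ 1090 kg VSS/d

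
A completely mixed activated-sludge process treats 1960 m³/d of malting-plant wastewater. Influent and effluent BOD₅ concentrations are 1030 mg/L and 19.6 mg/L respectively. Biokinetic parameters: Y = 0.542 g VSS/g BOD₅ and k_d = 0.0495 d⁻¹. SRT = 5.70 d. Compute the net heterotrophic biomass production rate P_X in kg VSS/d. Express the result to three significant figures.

P_X ≈ 837 kg VSS/d

Y_obs = Y / (1 + k_d θ_c) = 0.542 / (1 + 0.0495 × 5.70) = 0.542 / 1.282 = 0.4227.
ΔS = 1030 − 19.6 = 1010 mg/L, so the substrate removal rate is 1960 × 1010/1000 = 1980 kg BOD₅/d.
P_X = Y_obs · Q(S₀ − S) = 0.4227 × 1980 = 837.2 kg VSS/d.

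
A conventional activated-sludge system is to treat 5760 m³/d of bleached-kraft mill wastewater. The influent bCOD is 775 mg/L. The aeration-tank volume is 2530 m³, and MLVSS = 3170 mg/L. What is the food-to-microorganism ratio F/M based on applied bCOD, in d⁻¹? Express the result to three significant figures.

F/M = Q·S₀ / (V·X) = 5760 × 775 / (2530 × 3170) = 0.5566 g bCOD·(g VSS·d)⁻¹.

F/M ≈ 0.557 d⁻¹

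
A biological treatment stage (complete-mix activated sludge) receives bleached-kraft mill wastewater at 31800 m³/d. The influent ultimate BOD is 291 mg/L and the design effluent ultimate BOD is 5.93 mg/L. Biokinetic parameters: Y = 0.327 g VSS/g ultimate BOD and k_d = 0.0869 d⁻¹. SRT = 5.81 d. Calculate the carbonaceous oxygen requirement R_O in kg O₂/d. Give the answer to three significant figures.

Y_obs = Y / (1 + k_d θ_c) = 0.327 / (1 + 0.0869 × 5.81) = 0.327 / 1.505 = 0.2173.
Substrate removed = Q·(S₀ − S) = 31800 m³/d × (291 − 5.93) g/m³ = 9.07×10^6 g/d = 9065 kg/d.
P_X = Y_obs·Q·(S₀ − S) = 0.2173 × 9065 = 1970 kg VSS/d.
R_O = Q·(S₀ − S) − 1.42·P_X = 9065 − 1.42 × 1970 = 6268 kg O₂/d.

R_O ≈ 6270 kg O₂/d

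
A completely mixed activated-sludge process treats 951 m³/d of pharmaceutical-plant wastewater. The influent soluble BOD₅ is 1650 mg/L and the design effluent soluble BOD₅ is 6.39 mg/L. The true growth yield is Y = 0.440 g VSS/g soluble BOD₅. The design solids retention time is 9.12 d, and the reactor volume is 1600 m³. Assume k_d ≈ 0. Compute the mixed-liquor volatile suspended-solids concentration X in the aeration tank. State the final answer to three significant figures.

From V·X = Y·Q·(S₀ − S)·θ_c (decay neglected): X = 0.440 × 951 × (1650 − 6.39) × 9.12 / 1600 = 3920 mg/L.

X ≈ 3920 mg/L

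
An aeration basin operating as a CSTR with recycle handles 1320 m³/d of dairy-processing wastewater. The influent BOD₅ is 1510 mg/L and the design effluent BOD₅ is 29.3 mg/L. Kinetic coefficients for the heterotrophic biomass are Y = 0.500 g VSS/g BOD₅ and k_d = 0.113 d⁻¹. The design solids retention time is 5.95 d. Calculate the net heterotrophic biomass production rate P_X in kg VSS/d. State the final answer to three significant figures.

P_X ≈ 584 kg VSS/d

Observed yield with endogenous decay: Y_obs = Y / (1 + k_d·θ_c) = 0.500 / (1 + 0.113 × 5.95) = 0.500 / 1.672 = 0.2990 g VSS/g BOD₅.
ΔS = 1510 − 29.3 = 1481 mg/L, so the substrate removal rate is 1320 × 1481/1000 = 1955 kg BOD₅/d.
Biomass produced: P_X = Y_obs·Q·ΔS = 0.2990 × 1955 ≈ 584.4 kg VSS/d.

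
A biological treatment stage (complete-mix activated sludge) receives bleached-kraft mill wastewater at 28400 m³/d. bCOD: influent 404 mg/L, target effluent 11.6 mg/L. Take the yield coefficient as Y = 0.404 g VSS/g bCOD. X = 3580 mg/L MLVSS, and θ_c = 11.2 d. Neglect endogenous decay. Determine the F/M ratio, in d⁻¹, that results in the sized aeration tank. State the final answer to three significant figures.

With k_d = 0 the design equation reduces to V = Y Q (S₀−S) θ_c / X = 0.404 × 28400 × (404 − 11.6) × 11.2 / 3580 = 14085 m³.
F/M = applied load / biomass = Q·S₀/(V·X) = 28400 × 404 / (14085 × 3580) = 0.2275 d⁻¹.

F/M ≈ 0.228 d⁻¹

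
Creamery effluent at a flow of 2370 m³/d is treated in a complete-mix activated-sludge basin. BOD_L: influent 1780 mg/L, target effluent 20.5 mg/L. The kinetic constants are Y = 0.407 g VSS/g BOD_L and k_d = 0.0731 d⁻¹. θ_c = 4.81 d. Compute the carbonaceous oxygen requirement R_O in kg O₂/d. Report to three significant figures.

Y_obs = Y / (1 + k_d θ_c) = 0.407 / (1 + 0.0731 × 4.81) = 0.407 / 1.352 = 0.3011.
Q·(S₀ − S) = 2370 × (1780 − 20.5) × 10⁻³ = 4170 kg/d removed.
Net sludge production P_X = 0.3011 × 4170 = 1256 kg VSS/d.
R_O = Q·ΔS − 1.42 P_X = 4170 − 1783 = 2387 kg O₂/d.

R_O ≈ 2390 kg O₂/d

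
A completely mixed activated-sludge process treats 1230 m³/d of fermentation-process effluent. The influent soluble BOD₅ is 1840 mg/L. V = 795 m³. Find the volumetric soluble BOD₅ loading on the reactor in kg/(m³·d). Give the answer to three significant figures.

L_v ≈ 2.85 kg soluble BOD₅/(m³·d)

L_v = Q S₀ / V = 1230 × 1840 × 10⁻³ / 795.0 = 2.847 kg/(m³·d).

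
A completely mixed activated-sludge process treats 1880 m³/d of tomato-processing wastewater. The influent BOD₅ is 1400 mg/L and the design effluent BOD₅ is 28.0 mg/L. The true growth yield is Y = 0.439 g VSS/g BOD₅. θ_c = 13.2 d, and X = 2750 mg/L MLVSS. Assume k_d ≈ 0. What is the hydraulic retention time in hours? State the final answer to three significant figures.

Biomass mass balance (decay neglected): V·X = Y·Q·(S₀ − S)·θ_c, so V = 0.439 × 1880 × (1400 − 28.0) × 13.2 / 2750 = 5435 m³.
Hydraulic retention time τ = V/Q = 5435 / 1880 = 2.891 d = 69.39 h.

τ ≈ 69.4 h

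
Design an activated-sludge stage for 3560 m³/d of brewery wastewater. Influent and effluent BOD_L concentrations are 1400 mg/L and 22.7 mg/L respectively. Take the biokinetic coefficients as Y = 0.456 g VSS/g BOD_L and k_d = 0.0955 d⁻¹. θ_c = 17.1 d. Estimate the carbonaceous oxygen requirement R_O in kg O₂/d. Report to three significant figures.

Correct the yield for decay: Y_obs = Y/(1 + k_d θ_c) = 0.456 / (1 + 0.0955 × 17.1) = 0.456 / 2.633 = 0.1732.
Mass of BOD_L removed per day: Q(S₀ − S) = 3560 × 1377 g/m³ = 4903 kg/d.
P_X = Y_obs·Q·(S₀ − S) = 0.1732 × 4903 = 849.1 kg VSS/d.
R_O = Q·ΔS − 1.42 P_X = 4903 − 1206 = 3697 kg O₂/d.

R_O ≈ 3700 kg O₂/d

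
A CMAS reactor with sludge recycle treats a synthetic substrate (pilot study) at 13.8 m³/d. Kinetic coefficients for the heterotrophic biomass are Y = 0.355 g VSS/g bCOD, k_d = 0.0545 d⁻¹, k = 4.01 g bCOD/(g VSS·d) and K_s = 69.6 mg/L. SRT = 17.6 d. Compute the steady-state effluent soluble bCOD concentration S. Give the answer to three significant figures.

From the Monod/SRT balance for a CMAS, S = K_s·(1+k_d θ_c)/[θ_c·(Y k − k_d) − 1] = 69.6 × (1 + 0.0545 × 17.6) / [17.6 × (0.355 × 4.01 − 0.0545) − 1] = 136.4 / 23.10 = 5.904 mg/L.

S ≈ 5.90 mg/L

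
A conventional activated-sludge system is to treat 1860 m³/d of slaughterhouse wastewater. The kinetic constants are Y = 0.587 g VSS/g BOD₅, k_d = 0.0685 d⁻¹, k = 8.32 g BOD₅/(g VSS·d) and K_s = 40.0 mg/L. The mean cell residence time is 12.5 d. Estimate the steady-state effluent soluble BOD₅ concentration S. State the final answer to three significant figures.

S ≈ 1.25 mg/L

For a completely mixed reactor with recycle the Lawrence–McCarty relation gives S = K_s·(1 + k_d·θ_c) / [θ_c·(Y·k − k_d) − 1] = 40.0 × (1 + 0.0685 × 12.5) / [12.5 × (0.587 × 8.32 − 0.0685) − 1] = 74.25 / 59.19 = 1.254 mg/L.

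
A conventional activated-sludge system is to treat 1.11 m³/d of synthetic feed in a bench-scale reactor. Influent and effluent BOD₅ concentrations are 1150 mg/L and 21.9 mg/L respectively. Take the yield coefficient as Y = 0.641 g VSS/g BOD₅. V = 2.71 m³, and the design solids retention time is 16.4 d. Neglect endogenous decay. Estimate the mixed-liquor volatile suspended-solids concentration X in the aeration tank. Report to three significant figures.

From V·X = Y·Q·(S₀ − S)·θ_c (decay neglected): X = 0.641 × 1.11 × (1150 − 21.9) × 16.4 / 2.71 = 4857 mg/L.

X ≈ 4860 mg/L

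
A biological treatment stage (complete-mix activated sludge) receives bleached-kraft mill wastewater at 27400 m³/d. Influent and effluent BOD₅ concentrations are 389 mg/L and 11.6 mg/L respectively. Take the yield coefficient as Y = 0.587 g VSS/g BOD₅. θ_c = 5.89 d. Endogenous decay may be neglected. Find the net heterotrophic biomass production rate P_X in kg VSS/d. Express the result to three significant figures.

With endogenous decay neglected, the observed yield equals the true yield: Y_obs = Y = 0.587 g VSS/g BOD₅.
Substrate removed = Q·(S₀ − S) = 27400 m³/d × (389 − 11.6) g/m³ = 1.03×10^7 g/d = 10341 kg/d.
Net biomass production P_X = Y_obs × Q·(S₀ − S) = 0.5870 × 10341 = 6070 kg VSS/d.

P_X ≈ 6070 kg VSS/d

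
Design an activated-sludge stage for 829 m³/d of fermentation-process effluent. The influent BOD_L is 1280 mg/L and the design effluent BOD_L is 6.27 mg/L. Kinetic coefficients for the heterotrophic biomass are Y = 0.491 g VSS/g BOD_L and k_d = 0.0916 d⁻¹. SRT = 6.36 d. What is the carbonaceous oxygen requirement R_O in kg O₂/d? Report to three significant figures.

R_O ≈ 591 kg O₂/d

The observed yield is Y_obs = Y/(1 + k_d·θ_c) = 0.491 / (1 + 0.0916 × 6.36) = 0.491 / 1.583 = 0.3103 g VSS per g BOD_L removed.
Substrate removed = Q·(S₀ − S) = 829 m³/d × (1280 − 6.27) g/m³ = 1.06×10^6 g/d = 1056 kg/d.
P_X = Y_obs·Q·(S₀ − S) = 0.3103 × 1056 = 327.6 kg VSS/d.
Carbonaceous O₂ demand = substrate oxidised − cell-mass equivalent = 1056 − 1.42 × 327.6 = 590.7 kg O₂/d.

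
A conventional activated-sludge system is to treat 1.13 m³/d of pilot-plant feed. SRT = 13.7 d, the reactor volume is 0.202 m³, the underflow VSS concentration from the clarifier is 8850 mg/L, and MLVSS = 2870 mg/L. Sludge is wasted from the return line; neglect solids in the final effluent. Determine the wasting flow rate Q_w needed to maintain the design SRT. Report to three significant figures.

θ_c = V·X/(Q_w·X_r) when wasting from the recycle, so Q_w = V·X/(θ_c·X_r) = 0.2020 × 2870 / (13.7 × 8850) = 0.004782 m³/d.

Q_w ≈ 0.00478 m³/d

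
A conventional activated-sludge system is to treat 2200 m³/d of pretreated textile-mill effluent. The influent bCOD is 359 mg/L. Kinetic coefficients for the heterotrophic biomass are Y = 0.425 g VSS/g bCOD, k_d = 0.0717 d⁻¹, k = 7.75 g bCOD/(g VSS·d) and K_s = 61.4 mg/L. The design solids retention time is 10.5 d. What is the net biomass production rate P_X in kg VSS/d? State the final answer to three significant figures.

Effluent substrate depends only on kinetics and SRT: S = K_s(1 + k_d θ_c) / [θ_c(Yk − k_d) − 1] = 61.4 × (1 + 0.0717 × 10.5) / [10.5 × (0.425 × 7.75 − 0.0717) − 1] = 107.6 / 32.83 = 3.278 mg/L.
The observed yield is Y_obs = Y/(1 + k_d·θ_c) = 0.425 / (1 + 0.0717 × 10.5) = 0.425 / 1.753 = 0.2425 g VSS per g bCOD removed.
Mass of bCOD removed per day: Q(S₀ − S) = 2200 × 355.7 g/m³ = 782.6 kg/d.
Net biomass production P_X = Y_obs × Q·(S₀ − S) = 0.2425 × 782.6 = 189.7 kg VSS/d.

P_X ≈ 190 kg VSS/d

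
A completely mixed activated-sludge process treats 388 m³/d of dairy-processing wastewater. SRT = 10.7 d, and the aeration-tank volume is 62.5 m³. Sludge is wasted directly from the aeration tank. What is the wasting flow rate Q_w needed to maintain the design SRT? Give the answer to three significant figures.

With mixed-liquor wasting, θ_c = V/Q_w, so Q_w = V/θ_c = 62.50/10.7 = 5.841 m³/d.

Q_w ≈ 5.84 m³/d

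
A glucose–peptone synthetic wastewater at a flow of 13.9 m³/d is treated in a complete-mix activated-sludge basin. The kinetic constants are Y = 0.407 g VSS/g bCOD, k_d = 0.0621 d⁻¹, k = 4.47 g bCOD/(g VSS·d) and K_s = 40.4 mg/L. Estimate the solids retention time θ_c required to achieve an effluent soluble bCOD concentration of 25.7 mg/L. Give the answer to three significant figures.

θ_c ≈ 1.55 d

From 1/θ_c = Y·k·S/(K_s + S) − k_d: Y·k·S/(K_s+S) = 0.407 × 4.47 × 25.7 / (40.4 + 25.7) = 0.7073 d⁻¹.
Then 1/θ_c = μ − k_d = 0.7073 − 0.0621 = 0.6452 d⁻¹, giving θ_c = 1.550 d.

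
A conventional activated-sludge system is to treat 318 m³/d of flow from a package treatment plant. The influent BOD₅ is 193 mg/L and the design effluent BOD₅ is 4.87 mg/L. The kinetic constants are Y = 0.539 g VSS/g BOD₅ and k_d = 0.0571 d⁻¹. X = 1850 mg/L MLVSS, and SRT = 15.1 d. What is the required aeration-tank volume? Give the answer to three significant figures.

V ≈ 141 m³

Steady-state biomass mass balance: V·X·(1 + k_d·θ_c) = Y·Q·(S₀ − S)·θ_c, so V = 0.539 × 318 × (193 − 4.87) × 15.1 / [1850 × (1 + 0.0571 × 15.1)] = 4.87×10^5 / 3445 = 141.3 m³.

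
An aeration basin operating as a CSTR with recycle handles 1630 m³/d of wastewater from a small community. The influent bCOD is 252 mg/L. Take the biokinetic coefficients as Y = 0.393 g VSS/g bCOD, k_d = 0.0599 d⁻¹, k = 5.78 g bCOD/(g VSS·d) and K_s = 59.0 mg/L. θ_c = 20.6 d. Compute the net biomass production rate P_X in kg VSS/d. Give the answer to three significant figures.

For a completely mixed reactor with recycle the Lawrence–McCarty relation gives S = K_s·(1 + k_d·θ_c) / [θ_c·(Y·k − k_d) − 1] = 59.0 × (1 + 0.0599 × 20.6) / [20.6 × (0.393 × 5.78 − 0.0599) − 1] = 131.8 / 44.56 = 2.958 mg/L.
Observed yield with endogenous decay: Y_obs = Y / (1 + k_d·θ_c) = 0.393 / (1 + 0.0599 × 20.6) = 0.393 / 2.234 = 0.1759 g VSS/g bCOD.
Q·(S₀ − S) = 1630 × (252 − 2.96) × 10⁻³ = 405.9 kg/d removed.
Net biomass production P_X = Y_obs × Q·(S₀ − S) = 0.1759 × 405.9 = 71.41 kg VSS/d.

P_X ≈ 71.4 kg VSS/d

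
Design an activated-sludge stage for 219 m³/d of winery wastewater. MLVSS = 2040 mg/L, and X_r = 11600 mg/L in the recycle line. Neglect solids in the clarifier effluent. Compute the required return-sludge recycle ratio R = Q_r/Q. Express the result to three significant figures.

Mass balance around the secondary clarifier (neglecting effluent solids): R = X / (X_r − X) = 2040 / (11600 − 2040) = 0.2134.

R ≈ 0.213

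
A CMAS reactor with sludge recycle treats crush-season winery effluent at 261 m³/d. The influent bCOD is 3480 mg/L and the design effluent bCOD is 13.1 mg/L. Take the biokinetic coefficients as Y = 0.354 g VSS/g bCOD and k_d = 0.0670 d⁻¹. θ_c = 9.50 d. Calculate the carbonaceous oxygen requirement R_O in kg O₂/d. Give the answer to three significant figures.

R_O ≈ 627 kg O₂/d

Observed yield with endogenous decay: Y_obs = Y / (1 + k_d·θ_c) = 0.354 / (1 + 0.0670 × 9.50) = 0.354 / 1.637 = 0.2163 g VSS/g bCOD.
Mass of bCOD removed per day: Q(S₀ − S) = 261 × 3467 g/m³ = 904.9 kg/d.
Net sludge production P_X = 0.2163 × 904.9 = 195.7 kg VSS/d.
R_O = Q·ΔS − 1.42 P_X = 904.9 − 277.9 = 626.9 kg O₂/d.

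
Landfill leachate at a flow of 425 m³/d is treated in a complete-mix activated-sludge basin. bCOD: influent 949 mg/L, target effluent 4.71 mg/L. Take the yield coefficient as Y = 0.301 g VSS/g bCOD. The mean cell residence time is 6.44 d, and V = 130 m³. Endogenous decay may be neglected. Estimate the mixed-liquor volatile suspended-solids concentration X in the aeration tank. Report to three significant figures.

X ≈ 5980 mg/L

From V·X = Y·Q·(S₀ − S)·θ_c (decay neglected): X = 0.301 × 425 × (949 − 4.71) × 6.44 / 130 = 5984 mg/L.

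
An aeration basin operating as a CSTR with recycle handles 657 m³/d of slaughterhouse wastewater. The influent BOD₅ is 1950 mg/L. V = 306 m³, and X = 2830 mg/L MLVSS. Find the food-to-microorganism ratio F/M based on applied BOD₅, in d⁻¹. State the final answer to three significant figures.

F/M = Q·S₀ / (V·X) = 657 × 1950 / (306.0 × 2830) = 1.479 g BOD₅·(g VSS·d)⁻¹.

F/M ≈ 1.48 d⁻¹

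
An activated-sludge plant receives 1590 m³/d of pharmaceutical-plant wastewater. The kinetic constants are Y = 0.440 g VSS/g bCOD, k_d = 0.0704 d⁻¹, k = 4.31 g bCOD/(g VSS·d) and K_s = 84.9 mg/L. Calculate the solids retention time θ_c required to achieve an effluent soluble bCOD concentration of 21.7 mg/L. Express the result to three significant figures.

Specific growth rate at S = 21.7 mg/L: μ = YkS/(K_s+S) = 0.440·4.31·21.7/(84.9+21.7) = 0.3860 d⁻¹.
Then 1/θ_c = μ − k_d = 0.3860 − 0.0704 = 0.3156 d⁻¹, giving θ_c = 3.168 d.

θ_c ≈ 3.17 d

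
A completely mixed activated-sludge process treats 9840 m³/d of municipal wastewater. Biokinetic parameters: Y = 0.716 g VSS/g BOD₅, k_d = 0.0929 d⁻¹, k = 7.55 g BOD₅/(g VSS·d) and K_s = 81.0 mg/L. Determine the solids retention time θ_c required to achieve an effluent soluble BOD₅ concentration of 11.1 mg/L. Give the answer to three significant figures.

At the target effluent, Y k S/(K_s+S) = 0.716×7.55×11.1/92.10 = 0.6515 d⁻¹.
1/θ_c = 0.6515 − 0.0929 = 0.5586 d⁻¹, so θ_c = 1.790 d.

θ_c ≈ 1.79 d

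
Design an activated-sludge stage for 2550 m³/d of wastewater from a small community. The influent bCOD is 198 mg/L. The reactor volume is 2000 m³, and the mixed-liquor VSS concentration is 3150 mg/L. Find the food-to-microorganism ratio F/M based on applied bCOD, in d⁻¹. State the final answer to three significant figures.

F/M ≈ 0.0801 d⁻¹

F/M = Q·S₀ / (V·X) = 2550 × 198 / (2000 × 3150) = 0.08014 g bCOD·(g VSS·d)⁻¹.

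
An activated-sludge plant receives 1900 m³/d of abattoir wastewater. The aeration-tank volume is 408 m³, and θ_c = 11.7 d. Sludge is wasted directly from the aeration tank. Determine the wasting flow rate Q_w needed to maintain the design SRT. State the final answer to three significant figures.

Q_w ≈ 34.9 m³/d

Wasting from the aeration tank: Q_w = V / θ_c = 408.0 / 11.7 = 34.87 m³/d.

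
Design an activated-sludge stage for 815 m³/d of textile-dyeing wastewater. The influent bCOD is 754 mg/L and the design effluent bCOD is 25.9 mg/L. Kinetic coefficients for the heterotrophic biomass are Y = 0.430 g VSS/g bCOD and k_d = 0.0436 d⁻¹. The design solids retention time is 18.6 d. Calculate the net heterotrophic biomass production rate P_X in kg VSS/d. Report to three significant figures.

Y_obs = Y / (1 + k_d θ_c) = 0.430 / (1 + 0.0436 × 18.6) = 0.430 / 1.811 = 0.2374.
Q·(S₀ − S) = 815 × (754 − 25.9) × 10⁻³ = 593.4 kg/d removed.
Net biomass production P_X = Y_obs × Q·(S₀ − S) = 0.2374 × 593.4 = 140.9 kg VSS/d.

P_X ≈ 141 kg VSS/d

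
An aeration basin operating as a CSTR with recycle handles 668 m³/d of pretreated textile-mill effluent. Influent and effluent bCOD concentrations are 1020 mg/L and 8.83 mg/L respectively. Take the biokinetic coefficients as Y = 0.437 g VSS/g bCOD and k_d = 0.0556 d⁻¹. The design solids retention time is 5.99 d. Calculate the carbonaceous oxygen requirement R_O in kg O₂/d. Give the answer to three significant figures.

Y_obs = Y / (1 + k_d θ_c) = 0.437 / (1 + 0.0556 × 5.99) = 0.437 / 1.333 = 0.3278.
Q·(S₀ − S) = 668 × (1020 − 8.83) × 10⁻³ = 675.5 kg/d removed.
Net sludge production P_X = 0.3278 × 675.5 = 221.4 kg VSS/d.
R_O = Q·(S₀ − S) − 1.42·P_X = 675.5 − 1.42 × 221.4 = 361.0 kg O₂/d.

R_O ≈ 361 kg O₂/d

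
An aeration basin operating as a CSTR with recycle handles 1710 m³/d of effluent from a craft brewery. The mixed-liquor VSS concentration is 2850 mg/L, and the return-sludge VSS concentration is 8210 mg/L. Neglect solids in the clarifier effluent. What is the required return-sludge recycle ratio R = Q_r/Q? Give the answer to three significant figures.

Solids balance on the clarifier gives (1+R)X = R·X_r, so R = X/(X_r − X) = 2850 / (8210 − 2850) = 0.5317.

R ≈ 0.532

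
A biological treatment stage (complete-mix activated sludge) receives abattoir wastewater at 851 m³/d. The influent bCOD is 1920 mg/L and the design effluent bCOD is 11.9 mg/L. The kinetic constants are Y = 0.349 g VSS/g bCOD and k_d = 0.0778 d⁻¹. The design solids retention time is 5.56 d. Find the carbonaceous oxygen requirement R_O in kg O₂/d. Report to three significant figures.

The observed yield is Y_obs = Y/(1 + k_d·θ_c) = 0.349 / (1 + 0.0778 × 5.56) = 0.349 / 1.433 = 0.2436 g VSS per g bCOD removed.
Mass of bCOD removed per day: Q(S₀ − S) = 851 × 1908 g/m³ = 1624 kg/d.
Net sludge production P_X = 0.2436 × 1624 = 395.6 kg VSS/d.
R_O = Q·ΔS − 1.42 P_X = 1624 − 561.7 = 1062 kg O₂/d.

R_O ≈ 1060 kg O₂/d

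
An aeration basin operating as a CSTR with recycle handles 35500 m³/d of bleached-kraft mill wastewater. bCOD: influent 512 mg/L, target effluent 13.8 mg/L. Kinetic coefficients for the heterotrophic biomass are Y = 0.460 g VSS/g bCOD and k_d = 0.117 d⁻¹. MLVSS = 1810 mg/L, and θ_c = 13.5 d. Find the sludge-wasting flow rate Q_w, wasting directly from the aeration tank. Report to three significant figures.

Steady-state biomass mass balance: V·X·(1 + k_d·θ_c) = Y·Q·(S₀ − S)·θ_c, so V = 0.460 × 35500 × (512 − 13.8) × 13.5 / [1810 × (1 + 0.117 × 13.5)] = 1.1×10^8 / 4669 = 23524 m³.
With mixed-liquor wasting, θ_c = V/Q_w, so Q_w = V/θ_c = 23524/13.5 = 1743 m³/d.

Q_w ≈ 1740 m³/d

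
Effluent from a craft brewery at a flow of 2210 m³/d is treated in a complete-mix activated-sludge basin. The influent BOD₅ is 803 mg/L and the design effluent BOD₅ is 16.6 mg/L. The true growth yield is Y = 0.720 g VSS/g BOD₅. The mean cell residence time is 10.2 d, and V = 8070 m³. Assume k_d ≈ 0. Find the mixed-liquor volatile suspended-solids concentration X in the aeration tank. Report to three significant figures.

X ≈ 1580 mg/L

From V·X = Y·Q·(S₀ − S)·θ_c (decay neglected): X = 0.720 × 2210 × (803 − 16.6) × 10.2 / 8070 = 1582 mg/L.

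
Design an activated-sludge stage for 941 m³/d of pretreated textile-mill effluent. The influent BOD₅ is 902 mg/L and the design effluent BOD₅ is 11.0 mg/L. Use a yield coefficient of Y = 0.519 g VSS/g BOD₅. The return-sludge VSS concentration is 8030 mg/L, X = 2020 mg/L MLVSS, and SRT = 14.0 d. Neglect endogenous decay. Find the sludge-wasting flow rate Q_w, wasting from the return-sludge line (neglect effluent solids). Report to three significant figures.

With k_d = 0 the design equation reduces to V = Y Q (S₀−S) θ_c / X = 0.519 × 941 × (902 − 11.0) × 14.0 / 2020 = 3016 m³.
Q_w = (V·X)/(θ_c X_r) = 3016 × 2020 / (14.0 × 8030) = 54.19 m³/d.

Q_w ≈ 54.2 m³/d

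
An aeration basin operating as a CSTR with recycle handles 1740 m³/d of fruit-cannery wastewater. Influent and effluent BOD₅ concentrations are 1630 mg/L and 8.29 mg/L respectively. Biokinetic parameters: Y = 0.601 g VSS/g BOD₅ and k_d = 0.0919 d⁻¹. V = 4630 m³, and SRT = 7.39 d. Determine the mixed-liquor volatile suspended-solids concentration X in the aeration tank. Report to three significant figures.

X = Y·Q·ΔS·θ_c / [V·(1 + k_d θ_c)] = 0.601 × 1740 × (1630 − 8.29) × 7.39 / [4630 × (1 + 0.0919 × 7.39)] = 1612 mg/L.

X ≈ 1610 mg/L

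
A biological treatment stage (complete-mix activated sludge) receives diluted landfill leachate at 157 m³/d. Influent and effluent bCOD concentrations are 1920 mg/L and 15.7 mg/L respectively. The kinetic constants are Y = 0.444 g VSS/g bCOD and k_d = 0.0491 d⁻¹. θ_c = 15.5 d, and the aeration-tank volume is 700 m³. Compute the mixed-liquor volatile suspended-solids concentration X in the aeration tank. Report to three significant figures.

X ≈ 1670 mg/L

From V·X·(1 + k_d·θ_c) = Y·Q·(S₀ − S)·θ_c: X = 0.444 × 157 × (1920 − 15.7) × 15.5 / [700 × (1 + 0.0491 × 15.5)] = 1669 mg/L.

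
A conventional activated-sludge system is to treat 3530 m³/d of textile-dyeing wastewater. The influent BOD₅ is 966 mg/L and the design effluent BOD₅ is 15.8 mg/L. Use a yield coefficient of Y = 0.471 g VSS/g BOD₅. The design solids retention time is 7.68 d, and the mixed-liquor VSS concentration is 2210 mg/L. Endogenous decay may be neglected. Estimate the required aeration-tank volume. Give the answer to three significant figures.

V ≈ 5490 m³

Biomass mass balance (decay neglected): V·X = Y·Q·(S₀ − S)·θ_c, so V = 0.471 × 3530 × (966 − 15.8) × 7.68 / 2210 = 5490 m³.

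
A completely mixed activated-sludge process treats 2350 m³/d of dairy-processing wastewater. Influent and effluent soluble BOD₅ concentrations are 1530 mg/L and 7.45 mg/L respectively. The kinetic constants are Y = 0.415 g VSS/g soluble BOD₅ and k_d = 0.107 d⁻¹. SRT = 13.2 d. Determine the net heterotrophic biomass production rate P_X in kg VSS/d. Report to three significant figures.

Observed yield with endogenous decay: Y_obs = Y / (1 + k_d·θ_c) = 0.415 / (1 + 0.107 × 13.2) = 0.415 / 2.412 = 0.1720 g VSS/g soluble BOD₅.
Substrate removed = Q·(S₀ − S) = 2350 m³/d × (1530 − 7.45) g/m³ = 3.58×10^6 g/d = 3578 kg/d.
P_X = Y_obs · Q(S₀ − S) = 0.1720 × 3578 = 615.5 kg VSS/d.

P_X ≈ 616 kg VSS/d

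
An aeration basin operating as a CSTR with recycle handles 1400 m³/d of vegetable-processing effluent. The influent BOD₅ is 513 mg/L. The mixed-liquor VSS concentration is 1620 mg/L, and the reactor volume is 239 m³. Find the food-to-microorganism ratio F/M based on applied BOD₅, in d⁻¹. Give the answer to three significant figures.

F/M ≈ 1.85 d⁻¹

F/M = Q·S₀ / (V·X) = 1400 × 513 / (239.0 × 1620) = 1.855 g BOD₅·(g VSS·d)⁻¹.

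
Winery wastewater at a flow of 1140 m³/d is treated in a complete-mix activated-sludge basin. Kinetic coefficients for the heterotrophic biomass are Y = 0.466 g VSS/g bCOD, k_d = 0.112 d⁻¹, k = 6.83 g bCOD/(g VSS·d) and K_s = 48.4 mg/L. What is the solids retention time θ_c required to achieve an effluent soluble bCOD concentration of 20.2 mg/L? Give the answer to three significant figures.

θ_c ≈ 1.21 d

From 1/θ_c = Y·k·S/(K_s + S) − k_d: Y·k·S/(K_s+S) = 0.466 × 6.83 × 20.2 / (48.4 + 20.2) = 0.9372 d⁻¹.
θ_c = 1/(μ − k_d) = 1/(0.9372 − 0.112) = 1/0.8252 = 1.212 d.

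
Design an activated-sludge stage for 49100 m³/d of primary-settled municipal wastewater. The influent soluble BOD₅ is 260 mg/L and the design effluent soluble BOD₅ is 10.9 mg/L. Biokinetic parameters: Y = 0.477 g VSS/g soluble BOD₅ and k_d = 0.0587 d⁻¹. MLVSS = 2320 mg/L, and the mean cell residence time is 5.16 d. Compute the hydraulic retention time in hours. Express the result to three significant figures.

Rearranging the biomass balance for a CMAS with decay, V = Y·Q·ΔS·θ_c / [X·(1+k_d θ_c)] = 0.477 × 49100 × (260 − 10.9) × 5.16 / [2320 × (1 + 0.0587 × 5.16)] = 3.01×10^7 / 3023 = 9959 m³.
HRT = V/Q = 9959 m³ / 49100 m³·d⁻¹ = 0.2028 d × 24 = 4.868 h.

τ ≈ 4.87 h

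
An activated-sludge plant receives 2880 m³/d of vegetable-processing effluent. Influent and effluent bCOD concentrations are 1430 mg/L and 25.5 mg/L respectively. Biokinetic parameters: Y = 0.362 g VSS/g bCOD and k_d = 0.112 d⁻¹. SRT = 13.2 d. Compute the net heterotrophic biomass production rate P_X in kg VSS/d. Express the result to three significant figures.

Y_obs = Y / (1 + k_d θ_c) = 0.362 / (1 + 0.112 × 13.2) = 0.362 / 2.478 = 0.1461.
Mass of bCOD removed per day: Q(S₀ − S) = 2880 × 1404 g/m³ = 4045 kg/d.
So the net sludge growth is P_X = 0.1461 × 4045 = 590.8 kg VSS/d.

P_X ≈ 591 kg VSS/d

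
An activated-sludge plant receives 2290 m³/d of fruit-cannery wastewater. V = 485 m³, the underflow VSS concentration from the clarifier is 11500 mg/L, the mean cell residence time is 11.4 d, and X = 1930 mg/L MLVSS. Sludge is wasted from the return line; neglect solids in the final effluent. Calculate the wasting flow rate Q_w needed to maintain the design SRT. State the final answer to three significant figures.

θ_c = V·X/(Q_w·X_r) when wasting from the recycle, so Q_w = V·X/(θ_c·X_r) = 485.0 × 1930 / (11.4 × 11500) = 7.140 m³/d.

Q_w ≈ 7.14 m³/d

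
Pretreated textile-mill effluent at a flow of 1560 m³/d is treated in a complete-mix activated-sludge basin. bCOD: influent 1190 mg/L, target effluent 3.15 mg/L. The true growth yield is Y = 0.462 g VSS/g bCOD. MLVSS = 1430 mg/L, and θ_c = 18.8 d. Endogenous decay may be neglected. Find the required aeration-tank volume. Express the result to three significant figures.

V ≈ 11200 m³

Biomass mass balance (decay neglected): V·X = Y·Q·(S₀ − S)·θ_c, so V = 0.462 × 1560 × (1190 − 3.15) × 18.8 / 1430 = 11246 m³.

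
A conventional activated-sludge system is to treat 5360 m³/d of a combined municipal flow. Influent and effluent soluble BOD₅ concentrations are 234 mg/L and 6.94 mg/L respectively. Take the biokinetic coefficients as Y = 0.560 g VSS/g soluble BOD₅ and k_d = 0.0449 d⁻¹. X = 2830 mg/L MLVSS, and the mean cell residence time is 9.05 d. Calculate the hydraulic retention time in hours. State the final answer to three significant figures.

τ ≈ 6.94 h

Rearranging the biomass balance for a CMAS with decay, V = Y·Q·ΔS·θ_c / [X·(1+k_d θ_c)] = 0.560 × 5360 × (234 − 6.94) × 9.05 / [2830 × (1 + 0.0449 × 9.05)] = 6.17×10^6 / 3980 = 1550 m³.
HRT = V/Q = 1550 m³ / 5360 m³·d⁻¹ = 0.2891 d × 24 = 6.939 h.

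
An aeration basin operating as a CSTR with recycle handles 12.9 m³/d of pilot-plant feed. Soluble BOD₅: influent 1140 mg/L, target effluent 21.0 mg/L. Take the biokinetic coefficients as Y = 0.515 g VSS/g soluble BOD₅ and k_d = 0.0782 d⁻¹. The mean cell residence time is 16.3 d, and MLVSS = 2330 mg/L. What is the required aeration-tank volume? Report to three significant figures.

V ≈ 22.9 m³

Steady-state biomass mass balance: V·X·(1 + k_d·θ_c) = Y·Q·(S₀ − S)·θ_c, so V = 0.515 × 12.9 × (1140 − 21.0) × 16.3 / [2330 × (1 + 0.0782 × 16.3)] = 1.21×10^5 / 5300 = 22.86 m³.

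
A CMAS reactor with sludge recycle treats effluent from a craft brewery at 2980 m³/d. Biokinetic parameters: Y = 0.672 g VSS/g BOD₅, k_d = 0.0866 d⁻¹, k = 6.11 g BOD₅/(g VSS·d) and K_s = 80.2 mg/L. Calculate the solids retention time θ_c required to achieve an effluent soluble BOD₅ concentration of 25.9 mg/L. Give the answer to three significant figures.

From 1/θ_c = Y·k·S/(K_s + S) − k_d: Y·k·S/(K_s+S) = 0.672 × 6.11 × 25.9 / (80.2 + 25.9) = 1.002 d⁻¹.
θ_c = 1/(μ − k_d) = 1/(1.002 − 0.0866) = 1/0.9157 = 1.092 d.

θ_c ≈ 1.09 d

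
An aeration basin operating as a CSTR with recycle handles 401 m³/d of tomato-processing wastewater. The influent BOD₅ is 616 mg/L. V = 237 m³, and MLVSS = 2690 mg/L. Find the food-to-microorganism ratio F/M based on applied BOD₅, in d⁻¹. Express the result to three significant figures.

F/M = applied load / biomass = Q·S₀/(V·X) = 401 × 616 / (237.0 × 2690) = 0.3875 d⁻¹.

F/M ≈ 0.387 d⁻¹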